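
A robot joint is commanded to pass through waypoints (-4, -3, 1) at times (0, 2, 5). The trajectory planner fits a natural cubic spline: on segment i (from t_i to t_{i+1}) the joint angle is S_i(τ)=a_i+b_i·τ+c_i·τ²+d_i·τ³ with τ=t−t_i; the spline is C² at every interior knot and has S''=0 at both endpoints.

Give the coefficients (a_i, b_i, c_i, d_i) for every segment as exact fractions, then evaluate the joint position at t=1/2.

Δ: Δ0=1/2, Δ1=4/3
row 1: diag=10, rhs=5; c'=3/10, d'=1/2
back: M1=1/2
M: M0=0, M1=1/2, M2=0
seg 0: a=-4, c=M0/2=0, d=(M1−M0)/(6·2)=1/24, b=Δ0−h0·(2M0+M1)/6=1/3
seg 1: a=-3, c=M1/2=1/4, d=(M2−M1)/(6·3)=-1/36, b=Δ1−h1·(2M1+M2)/6=5/6
t_q=1/2 → seg 0, τ=1/2; S=-4+1/3·τ+0·τ²+1/24·τ³=-245/64

  seg 0: a=-4 b=1/3 c=0 d=1/24
  seg 1: a=-3 b=5/6 c=1/4 d=-1/36
S(1/2) = -245/64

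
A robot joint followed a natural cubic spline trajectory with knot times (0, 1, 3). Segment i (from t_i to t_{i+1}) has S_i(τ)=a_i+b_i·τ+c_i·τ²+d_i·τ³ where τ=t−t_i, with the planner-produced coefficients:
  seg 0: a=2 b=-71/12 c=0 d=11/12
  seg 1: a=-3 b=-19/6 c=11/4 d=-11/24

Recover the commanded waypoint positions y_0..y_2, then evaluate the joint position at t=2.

y_0=2 y_1=-3 y_2=-2
S(2) = -31/8

y_0 = S_0(0) = a_0 = 2
y_1 = S_1(0) = a_1 = -3
y_2 = S_1(2) = -2
t_q=2 is in segment 1 (τ=1); S_1(τ)=-31/8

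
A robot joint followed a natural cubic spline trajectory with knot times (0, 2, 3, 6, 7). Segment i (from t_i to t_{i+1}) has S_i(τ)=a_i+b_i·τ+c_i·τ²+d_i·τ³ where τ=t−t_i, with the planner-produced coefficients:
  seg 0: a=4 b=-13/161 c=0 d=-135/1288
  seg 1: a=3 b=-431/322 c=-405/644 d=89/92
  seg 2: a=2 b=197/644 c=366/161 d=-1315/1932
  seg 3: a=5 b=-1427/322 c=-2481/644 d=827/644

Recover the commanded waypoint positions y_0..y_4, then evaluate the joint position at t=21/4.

y_0=4 y_1=3 y_2=2 y_3=5 y_4=-2
S(21/4) = 265591/41216

y_0 = S_0(0) = a_0 = 4
y_1 = S_1(0) = a_1 = 3
y_2 = S_2(0) = a_2 = 2
y_3 = S_3(0) = a_3 = 5
y_4 = S_3(1) = -2
t_q=21/4 is in segment 2 (τ=9/4); S_2(τ)=265591/41216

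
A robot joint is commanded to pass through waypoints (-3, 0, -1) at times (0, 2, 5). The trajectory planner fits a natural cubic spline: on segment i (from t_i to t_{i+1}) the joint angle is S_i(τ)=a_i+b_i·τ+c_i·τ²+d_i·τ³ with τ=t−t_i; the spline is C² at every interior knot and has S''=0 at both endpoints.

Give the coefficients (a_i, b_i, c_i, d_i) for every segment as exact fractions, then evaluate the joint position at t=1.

Δ: Δ0=3/2, Δ1=-1/3
row 1: diag=10, rhs=-11; c'=3/10, d'=-11/10
back: M1=-11/10
M: M0=0, M1=-11/10, M2=0
seg 0: a=-3, c=M0/2=0, d=(M1−M0)/(6·2)=-11/120, b=Δ0−h0·(2M0+M1)/6=28/15
seg 1: a=0, c=M1/2=-11/20, d=(M2−M1)/(6·3)=11/180, b=Δ1−h1·(2M1+M2)/6=23/30
t_q=1 → seg 0, τ=1; S=-3+28/15·τ+0·τ²+-11/120·τ³=-49/40

  seg 0: a=-3 b=28/15 c=0 d=-11/120
  seg 1: a=0 b=23/30 c=-11/20 d=11/180
S(1) = -49/40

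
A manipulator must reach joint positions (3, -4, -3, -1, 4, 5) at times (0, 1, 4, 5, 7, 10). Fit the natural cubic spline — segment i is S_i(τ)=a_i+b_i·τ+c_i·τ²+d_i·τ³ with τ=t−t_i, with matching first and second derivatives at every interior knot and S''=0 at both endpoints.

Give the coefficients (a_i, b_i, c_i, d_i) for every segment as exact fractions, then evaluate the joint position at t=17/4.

Δ: Δ0=-7, Δ1=1/3, Δ2=2, Δ3=5/2, Δ4=1/3
row 1: diag=8, rhs=44; c'=3/8, d'=11/2
row 2: denom=8−3·3/8=55/8; d'=(10−3·11/2)/(55/8)=-52/55
row 3: denom=6−1·8/55=322/55; d'=(3−1·-52/55)/(322/55)=31/46
row 4: denom=10−2·55/161=1500/161; d'=(-13−2·31/46)/(1500/161)=-77/50
back: M4=-77/50
back: M3=31/46−55/161·-77/50=6/5
back: M2=-52/55−8/55·6/5=-28/25
back: M1=11/2−3/8·-28/25=148/25
M: M0=0, M1=148/25, M2=-28/25, M3=6/5, M4=-77/50, M5=0
seg 0: a=3, c=M0/2=0, d=(M1−M0)/(6·1)=74/75, b=Δ0−h0·(2M0+M1)/6=-599/75
seg 1: a=-4, c=M1/2=74/25, d=(M2−M1)/(6·3)=-88/225, b=Δ1−h1·(2M1+M2)/6=-377/75
seg 2: a=-3, c=M2/2=-14/25, d=(M3−M2)/(6·1)=29/75, b=Δ2−h2·(2M2+M3)/6=163/75
seg 3: a=-1, c=M3/2=3/5, d=(M4−M3)/(6·2)=-137/600, b=Δ3−h3·(2M3+M4)/6=166/75
seg 4: a=4, c=M4/2=-77/100, d=(M5−M4)/(6·3)=77/900, b=Δ4−h4·(2M4+M5)/6=281/150
t_q=17/4 → seg 2, τ=1/4; S=-3+163/75·τ+-14/25·τ²+29/75·τ³=-3977/1600

  seg 0: a=3 b=-599/75 c=0 d=74/75
  seg 1: a=-4 b=-377/75 c=74/25 d=-88/225
  seg 2: a=-3 b=163/75 c=-14/25 d=29/75
  seg 3: a=-1 b=166/75 c=3/5 d=-137/600
  seg 4: a=4 b=281/150 c=-77/100 d=77/900
S(17/4) = -3977/1600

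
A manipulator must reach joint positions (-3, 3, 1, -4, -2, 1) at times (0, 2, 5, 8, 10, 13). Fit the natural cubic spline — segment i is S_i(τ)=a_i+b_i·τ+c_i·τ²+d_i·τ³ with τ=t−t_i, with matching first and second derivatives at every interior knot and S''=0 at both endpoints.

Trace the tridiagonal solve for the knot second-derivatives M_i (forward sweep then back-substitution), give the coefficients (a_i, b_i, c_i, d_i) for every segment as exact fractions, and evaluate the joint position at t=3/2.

Δ: Δ0=3, Δ1=-2/3, Δ2=-5/3, Δ3=1, Δ4=1
row 1: diag=10, rhs=-22; c'=3/10, d'=-11/5
row 2: denom=12−3·3/10=111/10; d'=(-6−3·-11/5)/(111/10)=2/37
row 3: denom=10−3·10/37=340/37; d'=(16−3·2/37)/(340/37)=293/170
row 4: denom=10−2·37/170=813/85; d'=(0−2·293/170)/(813/85)=-293/813
back: M4=-293/813
back: M3=293/170−37/170·-293/813=1465/813
back: M2=2/37−10/37·1465/813=-352/813
back: M1=-11/5−3/10·-352/813=-561/271
M: M0=0, M1=-561/271, M2=-352/813, M3=1465/813, M4=-293/813, M5=0
seg 0: a=-3, c=M0/2=0, d=(M1−M0)/(6·2)=-187/1084, b=Δ0−h0·(2M0+M1)/6=1000/271
seg 1: a=3, c=M1/2=-561/542, d=(M2−M1)/(6·3)=1331/14634, b=Δ1−h1·(2M1+M2)/6=439/271
seg 2: a=1, c=M2/2=-176/813, d=(M3−M2)/(6·3)=1817/14634, b=Δ2−h2·(2M2+M3)/6=-1157/542
seg 3: a=-4, c=M3/2=1465/1626, d=(M4−M3)/(6·2)=-293/1626, b=Δ3−h3·(2M3+M4)/6=-22/271
seg 4: a=-2, c=M4/2=-293/1626, d=(M5−M4)/(6·3)=293/14634, b=Δ4−h4·(2M4+M5)/6=1106/813
t_q=3/2 → seg 0, τ=3/2; S=-3+1000/271·τ+0·τ²+-187/1084·τ³=16935/8672

  seg 0: a=-3 b=1000/271 c=0 d=-187/1084
  seg 1: a=3 b=439/271 c=-561/542 d=1331/14634
  seg 2: a=1 b=-1157/542 c=-176/813 d=1817/14634
  seg 3: a=-4 b=-22/271 c=1465/1626 d=-293/1626
  seg 4: a=-2 b=1106/813 c=-293/1626 d=293/14634
S(3/2) = 16935/8672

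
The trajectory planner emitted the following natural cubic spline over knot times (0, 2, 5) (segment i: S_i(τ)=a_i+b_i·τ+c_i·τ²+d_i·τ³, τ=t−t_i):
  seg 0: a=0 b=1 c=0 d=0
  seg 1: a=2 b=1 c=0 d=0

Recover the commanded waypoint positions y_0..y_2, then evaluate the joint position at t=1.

y_0 = S_0(0) = a_0 = 0
y_1 = S_1(0) = a_1 = 2
y_2 = S_1(3) = 5
t_q=1 is in segment 0 (τ=1); S_0(τ)=1

y_0=0 y_1=2 y_2=5
S(1) = 1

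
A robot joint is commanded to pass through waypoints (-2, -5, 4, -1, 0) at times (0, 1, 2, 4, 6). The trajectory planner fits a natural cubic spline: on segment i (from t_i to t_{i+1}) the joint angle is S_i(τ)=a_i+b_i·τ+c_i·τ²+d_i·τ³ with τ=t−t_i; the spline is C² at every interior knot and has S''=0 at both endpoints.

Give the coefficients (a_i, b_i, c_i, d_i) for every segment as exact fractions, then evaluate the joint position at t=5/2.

Δ: Δ0=-3, Δ1=9, Δ2=-5/2, Δ3=1/2
row 1: diag=4, rhs=72; c'=1/4, d'=18
row 2: denom=6−1·1/4=23/4; d'=(-69−1·18)/(23/4)=-348/23
row 3: denom=8−2·8/23=168/23; d'=(18−2·-348/23)/(168/23)=185/28
back: M3=185/28
back: M2=-348/23−8/23·185/28=-122/7
back: M1=18−1/4·-122/7=313/14
M: M0=0, M1=313/14, M2=-122/7, M3=185/28, M4=0
seg 0: a=-2, c=M0/2=0, d=(M1−M0)/(6·1)=313/84, b=Δ0−h0·(2M0+M1)/6=-565/84
seg 1: a=-5, c=M1/2=313/28, d=(M2−M1)/(6·1)=-557/84, b=Δ1−h1·(2M1+M2)/6=187/42
seg 2: a=4, c=M2/2=-61/7, d=(M3−M2)/(6·2)=673/336, b=Δ2−h2·(2M2+M3)/6=83/12
seg 3: a=-1, c=M3/2=185/56, d=(M4−M3)/(6·2)=-185/336, b=Δ3−h3·(2M3+M4)/6=-82/21
t_q=5/2 → seg 2, τ=1/2; S=4+83/12·τ+-61/7·τ²+673/336·τ³=4955/896

  seg 0: a=-2 b=-565/84 c=0 d=313/84
  seg 1: a=-5 b=187/42 c=313/28 d=-557/84
  seg 2: a=4 b=83/12 c=-61/7 d=673/336
  seg 3: a=-1 b=-82/21 c=185/56 d=-185/336
S(5/2) = 4955/896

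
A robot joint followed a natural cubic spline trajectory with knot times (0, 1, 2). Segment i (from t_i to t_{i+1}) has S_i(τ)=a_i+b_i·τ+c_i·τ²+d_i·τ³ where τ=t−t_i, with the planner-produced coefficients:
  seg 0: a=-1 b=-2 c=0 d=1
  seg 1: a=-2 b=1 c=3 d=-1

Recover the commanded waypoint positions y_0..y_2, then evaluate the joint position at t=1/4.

y_0=-1 y_1=-2 y_2=1
S(1/4) = -95/64

y_0 = S_0(0) = a_0 = -1
y_1 = S_1(0) = a_1 = -2
y_2 = S_1(1) = 1
t_q=1/4 is in segment 0 (τ=1/4); S_0(τ)=-95/64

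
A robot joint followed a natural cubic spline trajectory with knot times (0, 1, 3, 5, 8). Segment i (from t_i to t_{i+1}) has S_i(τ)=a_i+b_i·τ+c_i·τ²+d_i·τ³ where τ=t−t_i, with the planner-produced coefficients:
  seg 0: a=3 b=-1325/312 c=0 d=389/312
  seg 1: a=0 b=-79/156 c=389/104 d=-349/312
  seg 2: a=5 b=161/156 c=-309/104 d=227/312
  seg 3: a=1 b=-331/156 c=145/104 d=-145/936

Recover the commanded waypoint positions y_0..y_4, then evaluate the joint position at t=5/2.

y_0=3 y_1=0 y_2=5 y_3=1 y_4=3
S(5/2) = 3229/832

y_0 = S_0(0) = a_0 = 3
y_1 = S_1(0) = a_1 = 0
y_2 = S_2(0) = a_2 = 5
y_3 = S_3(0) = a_3 = 1
y_4 = S_3(3) = 3
t_q=5/2 is in segment 1 (τ=3/2); S_1(τ)=3229/832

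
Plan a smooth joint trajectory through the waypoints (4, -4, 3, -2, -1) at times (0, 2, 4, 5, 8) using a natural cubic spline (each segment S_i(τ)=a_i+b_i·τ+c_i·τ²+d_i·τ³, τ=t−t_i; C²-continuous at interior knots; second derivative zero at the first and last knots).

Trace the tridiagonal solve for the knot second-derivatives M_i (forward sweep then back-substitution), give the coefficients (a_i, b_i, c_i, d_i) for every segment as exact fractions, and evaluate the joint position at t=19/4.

Δ: Δ0=-4, Δ1=7/2, Δ2=-5, Δ3=1/3
row 1: diag=8, rhs=45; c'=1/4, d'=45/8
row 2: denom=6−2·1/4=11/2; d'=(-51−2·45/8)/(11/2)=-249/22
row 3: denom=8−1·2/11=86/11; d'=(32−1·-249/22)/(86/11)=953/172
back: M3=953/172
back: M2=-249/22−2/11·953/172=-530/43
back: M1=45/8−1/4·-530/43=2995/344
M: M0=0, M1=2995/344, M2=-530/43, M3=953/172, M4=0
seg 0: a=4, c=M0/2=0, d=(M1−M0)/(6·2)=2995/4128, b=Δ0−h0·(2M0+M1)/6=-7123/1032
seg 1: a=-4, c=M1/2=2995/688, d=(M2−M1)/(6·2)=-7235/4128, b=Δ1−h1·(2M1+M2)/6=931/516
seg 2: a=3, c=M2/2=-265/43, d=(M3−M2)/(6·1)=3073/1032, b=Δ2−h2·(2M2+M3)/6=-1873/1032
seg 3: a=-2, c=M3/2=953/344, d=(M4−M3)/(6·3)=-953/3096, b=Δ3−h3·(2M3+M4)/6=-2687/516
t_q=19/4 → seg 2, τ=3/4; S=3+-1873/1032·τ+-265/43·τ²+3073/1032·τ³=-12583/22016

  seg 0: a=4 b=-7123/1032 c=0 d=2995/4128
  seg 1: a=-4 b=931/516 c=2995/688 d=-7235/4128
  seg 2: a=3 b=-1873/1032 c=-265/43 d=3073/1032
  seg 3: a=-2 b=-2687/516 c=953/344 d=-953/3096
S(19/4) = -12583/22016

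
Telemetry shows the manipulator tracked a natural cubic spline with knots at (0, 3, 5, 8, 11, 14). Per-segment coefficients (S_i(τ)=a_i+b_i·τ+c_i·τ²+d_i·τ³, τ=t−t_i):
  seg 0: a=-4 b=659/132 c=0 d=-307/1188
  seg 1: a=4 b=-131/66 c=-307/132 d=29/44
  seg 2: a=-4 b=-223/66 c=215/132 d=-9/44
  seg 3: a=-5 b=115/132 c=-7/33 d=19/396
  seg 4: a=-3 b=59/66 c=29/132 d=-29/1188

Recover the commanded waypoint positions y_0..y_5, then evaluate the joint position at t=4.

y_0=-4 y_1=4 y_2=-4 y_3=-5 y_4=-3 y_5=1
S(4) = 23/66

y_0 = S_0(0) = a_0 = -4
y_1 = S_1(0) = a_1 = 4
y_2 = S_2(0) = a_2 = -4
y_3 = S_3(0) = a_3 = -5
y_4 = S_4(0) = a_4 = -3
y_5 = S_4(3) = 1
t_q=4 is in segment 1 (τ=1); S_1(τ)=23/66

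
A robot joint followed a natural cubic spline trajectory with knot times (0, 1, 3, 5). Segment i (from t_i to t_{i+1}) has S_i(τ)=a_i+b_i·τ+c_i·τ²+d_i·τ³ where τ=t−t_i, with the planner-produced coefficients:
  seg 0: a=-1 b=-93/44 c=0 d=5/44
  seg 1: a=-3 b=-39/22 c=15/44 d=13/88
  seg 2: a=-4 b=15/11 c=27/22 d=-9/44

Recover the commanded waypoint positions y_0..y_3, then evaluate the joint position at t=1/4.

y_0 = S_0(0) = a_0 = -1
y_1 = S_1(0) = a_1 = -3
y_2 = S_2(0) = a_2 = -4
y_3 = S_2(2) = 2
t_q=1/4 is in segment 0 (τ=1/4); S_0(τ)=-4299/2816

y_0=-1 y_1=-3 y_2=-4 y_3=2
S(1/4) = -4299/2816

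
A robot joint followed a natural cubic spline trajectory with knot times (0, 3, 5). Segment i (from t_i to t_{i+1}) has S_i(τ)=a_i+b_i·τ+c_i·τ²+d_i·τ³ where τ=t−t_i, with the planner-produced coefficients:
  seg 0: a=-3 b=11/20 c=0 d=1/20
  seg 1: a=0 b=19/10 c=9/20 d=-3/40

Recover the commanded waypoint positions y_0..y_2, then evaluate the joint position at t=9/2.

y_0 = S_0(0) = a_0 = -3
y_1 = S_1(0) = a_1 = 0
y_2 = S_1(2) = 5
t_q=9/2 is in segment 1 (τ=3/2); S_1(τ)=231/64

y_0=-3 y_1=0 y_2=5
S(9/2) = 231/64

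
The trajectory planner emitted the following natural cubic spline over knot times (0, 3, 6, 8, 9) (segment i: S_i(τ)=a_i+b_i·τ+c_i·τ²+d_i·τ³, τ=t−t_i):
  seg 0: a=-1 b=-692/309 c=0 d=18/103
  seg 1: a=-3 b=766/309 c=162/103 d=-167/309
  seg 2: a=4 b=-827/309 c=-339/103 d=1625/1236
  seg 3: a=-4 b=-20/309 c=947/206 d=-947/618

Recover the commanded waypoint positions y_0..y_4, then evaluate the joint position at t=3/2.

y_0=-1 y_1=-3 y_2=4 y_3=-4 y_4=-1
S(3/2) = -1553/412

y_0 = S_0(0) = a_0 = -1
y_1 = S_1(0) = a_1 = -3
y_2 = S_2(0) = a_2 = 4
y_3 = S_3(0) = a_3 = -4
y_4 = S_3(1) = -1
t_q=3/2 is in segment 0 (τ=3/2); S_0(τ)=-1553/412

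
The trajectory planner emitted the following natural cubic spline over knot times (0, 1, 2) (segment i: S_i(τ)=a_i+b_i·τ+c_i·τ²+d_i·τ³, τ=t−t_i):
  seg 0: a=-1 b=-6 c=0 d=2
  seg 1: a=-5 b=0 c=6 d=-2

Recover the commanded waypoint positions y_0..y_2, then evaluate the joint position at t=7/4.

y_0=-1 y_1=-5 y_2=-1
S(7/4) = -79/32

y_0 = S_0(0) = a_0 = -1
y_1 = S_1(0) = a_1 = -5
y_2 = S_1(1) = -1
t_q=7/4 is in segment 1 (τ=3/4); S_1(τ)=-79/32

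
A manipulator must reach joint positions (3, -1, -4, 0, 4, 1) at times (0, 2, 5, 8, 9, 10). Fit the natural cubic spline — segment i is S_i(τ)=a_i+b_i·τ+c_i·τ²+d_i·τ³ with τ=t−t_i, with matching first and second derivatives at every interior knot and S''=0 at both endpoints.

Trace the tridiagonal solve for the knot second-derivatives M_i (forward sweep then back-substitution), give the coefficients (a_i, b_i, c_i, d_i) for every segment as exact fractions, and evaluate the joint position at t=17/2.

  seg 0: a=3 b=-6718/3081 c=0 d=139/3081
  seg 1: a=-1 b=-5050/3081 c=278/1027 d=-41/2133
  seg 2: a=-4 b=-1645/3081 c=301/3081 d=4850/27729
  seg 3: a=0 b=14711/3081 c=1717/1027 d=-7538/3081
  seg 4: a=4 b=2399/3081 c=-5821/1027 d=5821/3081
S(17/2) = 2567/1027

Δ: Δ0=-2, Δ1=-1, Δ2=4/3, Δ3=4, Δ4=-3
row 1: diag=10, rhs=6; c'=3/10, d'=3/5
row 2: denom=12−3·3/10=111/10; d'=(14−3·3/5)/(111/10)=122/111
row 3: denom=8−3·10/37=266/37; d'=(16−3·122/111)/(266/37)=235/133
row 4: denom=4−1·37/266=1027/266; d'=(-42−1·235/133)/(1027/266)=-11642/1027
back: M4=-11642/1027
back: M3=235/133−37/266·-11642/1027=3434/1027
back: M2=122/111−10/37·3434/1027=602/3081
back: M1=3/5−3/10·602/3081=556/1027
M: M0=0, M1=556/1027, M2=602/3081, M3=3434/1027, M4=-11642/1027, M5=0
seg 0: a=3, c=M0/2=0, d=(M1−M0)/(6·2)=139/3081, b=Δ0−h0·(2M0+M1)/6=-6718/3081
seg 1: a=-1, c=M1/2=278/1027, d=(M2−M1)/(6·3)=-41/2133, b=Δ1−h1·(2M1+M2)/6=-5050/3081
seg 2: a=-4, c=M2/2=301/3081, d=(M3−M2)/(6·3)=4850/27729, b=Δ2−h2·(2M2+M3)/6=-1645/3081
seg 3: a=0, c=M3/2=1717/1027, d=(M4−M3)/(6·1)=-7538/3081, b=Δ3−h3·(2M3+M4)/6=14711/3081
seg 4: a=4, c=M4/2=-5821/1027, d=(M5−M4)/(6·1)=5821/3081, b=Δ4−h4·(2M4+M5)/6=2399/3081
t_q=17/2 → seg 3, τ=1/2; S=0+14711/3081·τ+1717/1027·τ²+-7538/3081·τ³=2567/1027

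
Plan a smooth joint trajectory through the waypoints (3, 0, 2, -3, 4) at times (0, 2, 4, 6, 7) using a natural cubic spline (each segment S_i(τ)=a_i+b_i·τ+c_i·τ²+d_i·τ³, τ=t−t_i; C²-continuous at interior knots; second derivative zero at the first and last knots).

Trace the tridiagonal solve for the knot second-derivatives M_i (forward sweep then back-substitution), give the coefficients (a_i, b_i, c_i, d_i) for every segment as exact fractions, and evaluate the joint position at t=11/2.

  seg 0: a=3 b=-109/41 c=0 d=95/328
  seg 1: a=0 b=67/82 c=285/164 d=-135/164
  seg 2: a=2 b=-173/82 c=-525/164 d=493/328
  seg 3: a=-3 b=128/41 c=477/82 d=-159/82
S(11/2) = -8645/2624

Δ: Δ0=-3/2, Δ1=1, Δ2=-5/2, Δ3=7
row 1: diag=8, rhs=15; c'=1/4, d'=15/8
row 2: denom=8−2·1/4=15/2; d'=(-21−2·15/8)/(15/2)=-33/10
row 3: denom=6−2·4/15=82/15; d'=(57−2·-33/10)/(82/15)=477/41
back: M3=477/41
back: M2=-33/10−4/15·477/41=-525/82
back: M1=15/8−1/4·-525/82=285/82
M: M0=0, M1=285/82, M2=-525/82, M3=477/41, M4=0
seg 0: a=3, c=M0/2=0, d=(M1−M0)/(6·2)=95/328, b=Δ0−h0·(2M0+M1)/6=-109/41
seg 1: a=0, c=M1/2=285/164, d=(M2−M1)/(6·2)=-135/164, b=Δ1−h1·(2M1+M2)/6=67/82
seg 2: a=2, c=M2/2=-525/164, d=(M3−M2)/(6·2)=493/328, b=Δ2−h2·(2M2+M3)/6=-173/82
seg 3: a=-3, c=M3/2=477/82, d=(M4−M3)/(6·1)=-159/82, b=Δ3−h3·(2M3+M4)/6=128/41
t_q=11/2 → seg 2, τ=3/2; S=2+-173/82·τ+-525/164·τ²+493/328·τ³=-8645/2624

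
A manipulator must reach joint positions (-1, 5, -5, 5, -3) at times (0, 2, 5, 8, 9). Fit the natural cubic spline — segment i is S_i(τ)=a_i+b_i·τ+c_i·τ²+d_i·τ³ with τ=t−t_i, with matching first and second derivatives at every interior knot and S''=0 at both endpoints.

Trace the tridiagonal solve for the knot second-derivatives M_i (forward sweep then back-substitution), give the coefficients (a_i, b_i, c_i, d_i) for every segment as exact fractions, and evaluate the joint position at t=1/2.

  seg 0: a=-1 b=670/133 c=0 d=-271/532
  seg 1: a=5 b=-143/133 c=-813/266 d=5515/7182
  seg 2: a=-5 b=351/266 c=1538/399 d=-7621/7182
  seg 3: a=5 b=-559/133 c=-1515/266 d=505/266
S(1/2) = 6193/4256

Δ: Δ0=3, Δ1=-10/3, Δ2=10/3, Δ3=-8
row 1: diag=10, rhs=-38; c'=3/10, d'=-19/5
row 2: denom=12−3·3/10=111/10; d'=(40−3·-19/5)/(111/10)=514/111
row 3: denom=8−3·10/37=266/37; d'=(-68−3·514/111)/(266/37)=-1515/133
back: M3=-1515/133
back: M2=514/111−10/37·-1515/133=3076/399
back: M1=-19/5−3/10·3076/399=-813/133
M: M0=0, M1=-813/133, M2=3076/399, M3=-1515/133, M4=0
seg 0: a=-1, c=M0/2=0, d=(M1−M0)/(6·2)=-271/532, b=Δ0−h0·(2M0+M1)/6=670/133
seg 1: a=5, c=M1/2=-813/266, d=(M2−M1)/(6·3)=5515/7182, b=Δ1−h1·(2M1+M2)/6=-143/133
seg 2: a=-5, c=M2/2=1538/399, d=(M3−M2)/(6·3)=-7621/7182, b=Δ2−h2·(2M2+M3)/6=351/266
seg 3: a=5, c=M3/2=-1515/266, d=(M4−M3)/(6·1)=505/266, b=Δ3−h3·(2M3+M4)/6=-559/133
t_q=1/2 → seg 0, τ=1/2; S=-1+670/133·τ+0·τ²+-271/532·τ³=6193/4256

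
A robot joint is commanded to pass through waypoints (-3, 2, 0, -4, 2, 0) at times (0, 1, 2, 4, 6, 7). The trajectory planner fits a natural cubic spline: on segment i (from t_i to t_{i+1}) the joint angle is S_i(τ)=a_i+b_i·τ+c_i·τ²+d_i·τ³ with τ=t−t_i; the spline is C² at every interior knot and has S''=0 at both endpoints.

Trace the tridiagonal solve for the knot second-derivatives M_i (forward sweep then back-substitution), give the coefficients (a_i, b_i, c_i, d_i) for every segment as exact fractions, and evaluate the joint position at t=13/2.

Δ: Δ0=5, Δ1=-2, Δ2=-2, Δ3=3, Δ4=-2
row 1: diag=4, rhs=-42; c'=1/4, d'=-21/2
row 2: denom=6−1·1/4=23/4; d'=(0−1·-21/2)/(23/4)=42/23
row 3: denom=8−2·8/23=168/23; d'=(30−2·42/23)/(168/23)=101/28
row 4: denom=6−2·23/84=229/42; d'=(-30−2·101/28)/(229/42)=-1563/229
back: M4=-1563/229
back: M3=101/28−23/84·-1563/229=1254/229
back: M2=42/23−8/23·1254/229=-18/229
back: M1=-21/2−1/4·-18/229=-2400/229
M: M0=0, M1=-2400/229, M2=-18/229, M3=1254/229, M4=-1563/229, M5=0
seg 0: a=-3, c=M0/2=0, d=(M1−M0)/(6·1)=-400/229, b=Δ0−h0·(2M0+M1)/6=1545/229
seg 1: a=2, c=M1/2=-1200/229, d=(M2−M1)/(6·1)=397/229, b=Δ1−h1·(2M1+M2)/6=345/229
seg 2: a=0, c=M2/2=-9/229, d=(M3−M2)/(6·2)=106/229, b=Δ2−h2·(2M2+M3)/6=-864/229
seg 3: a=-4, c=M3/2=627/229, d=(M4−M3)/(6·2)=-939/916, b=Δ3−h3·(2M3+M4)/6=372/229
seg 4: a=2, c=M4/2=-1563/458, d=(M5−M4)/(6·1)=521/458, b=Δ4−h4·(2M4+M5)/6=63/229
t_q=13/2 → seg 4, τ=1/2; S=2+63/229·τ+-1563/458·τ²+521/458·τ³=5227/3664

  seg 0: a=-3 b=1545/229 c=0 d=-400/229
  seg 1: a=2 b=345/229 c=-1200/229 d=397/229
  seg 2: a=0 b=-864/229 c=-9/229 d=106/229
  seg 3: a=-4 b=372/229 c=627/229 d=-939/916
  seg 4: a=2 b=63/229 c=-1563/458 d=521/458
S(13/2) = 5227/3664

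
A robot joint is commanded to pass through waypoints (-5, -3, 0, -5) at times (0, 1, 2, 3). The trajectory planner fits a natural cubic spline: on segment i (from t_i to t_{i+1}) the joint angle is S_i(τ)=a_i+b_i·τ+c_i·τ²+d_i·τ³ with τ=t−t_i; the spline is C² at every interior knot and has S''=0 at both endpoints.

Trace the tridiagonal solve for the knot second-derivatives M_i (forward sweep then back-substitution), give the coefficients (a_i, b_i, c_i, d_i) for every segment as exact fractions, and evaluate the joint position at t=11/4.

Δ: Δ0=2, Δ1=3, Δ2=-5
row 1: diag=4, rhs=6; c'=1/4, d'=3/2
row 2: denom=4−1·1/4=15/4; d'=(-48−1·3/2)/(15/4)=-66/5
back: M2=-66/5
back: M1=3/2−1/4·-66/5=24/5
M: M0=0, M1=24/5, M2=-66/5, M3=0
seg 0: a=-5, c=M0/2=0, d=(M1−M0)/(6·1)=4/5, b=Δ0−h0·(2M0+M1)/6=6/5
seg 1: a=-3, c=M1/2=12/5, d=(M2−M1)/(6·1)=-3, b=Δ1−h1·(2M1+M2)/6=18/5
seg 2: a=0, c=M2/2=-33/5, d=(M3−M2)/(6·1)=11/5, b=Δ2−h2·(2M2+M3)/6=-3/5
t_q=11/4 → seg 2, τ=3/4; S=0+-3/5·τ+-33/5·τ²+11/5·τ³=-207/64

  seg 0: a=-5 b=6/5 c=0 d=4/5
  seg 1: a=-3 b=18/5 c=12/5 d=-3
  seg 2: a=0 b=-3/5 c=-33/5 d=11/5
S(11/4) = -207/64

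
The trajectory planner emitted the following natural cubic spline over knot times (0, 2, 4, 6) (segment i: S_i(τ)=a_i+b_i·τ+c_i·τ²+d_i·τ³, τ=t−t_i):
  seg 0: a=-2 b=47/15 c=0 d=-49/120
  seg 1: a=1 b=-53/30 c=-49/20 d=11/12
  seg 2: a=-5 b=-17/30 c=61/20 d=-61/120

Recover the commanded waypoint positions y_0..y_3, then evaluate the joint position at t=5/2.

y_0 = S_0(0) = a_0 = -2
y_1 = S_1(0) = a_1 = 1
y_2 = S_2(0) = a_2 = -5
y_3 = S_2(2) = 2
t_q=5/2 is in segment 1 (τ=1/2); S_1(τ)=-61/160

y_0=-2 y_1=1 y_2=-5 y_3=2
S(5/2) = -61/160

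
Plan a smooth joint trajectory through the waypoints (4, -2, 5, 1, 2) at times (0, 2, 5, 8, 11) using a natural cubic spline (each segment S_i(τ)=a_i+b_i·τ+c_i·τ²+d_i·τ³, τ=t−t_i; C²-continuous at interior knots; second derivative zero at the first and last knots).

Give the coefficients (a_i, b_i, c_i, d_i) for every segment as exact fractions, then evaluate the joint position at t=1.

  seg 0: a=4 b=-910/207 c=0 d=289/828
  seg 1: a=-2 b=-43/207 c=289/138 d=-1549/3726
  seg 2: a=5 b=469/414 c=-341/207 d=1025/3726
  seg 3: a=1 b=-274/207 c=343/414 d=-343/3726
S(1) = -13/276

Δ: Δ0=-3, Δ1=7/3, Δ2=-4/3, Δ3=1/3
row 1: diag=10, rhs=32; c'=3/10, d'=16/5
row 2: denom=12−3·3/10=111/10; d'=(-22−3·16/5)/(111/10)=-316/111
row 3: denom=12−3·10/37=414/37; d'=(10−3·-316/111)/(414/37)=343/207
back: M3=343/207
back: M2=-316/111−10/37·343/207=-682/207
back: M1=16/5−3/10·-682/207=289/69
M: M0=0, M1=289/69, M2=-682/207, M3=343/207, M4=0
seg 0: a=4, c=M0/2=0, d=(M1−M0)/(6·2)=289/828, b=Δ0−h0·(2M0+M1)/6=-910/207
seg 1: a=-2, c=M1/2=289/138, d=(M2−M1)/(6·3)=-1549/3726, b=Δ1−h1·(2M1+M2)/6=-43/207
seg 2: a=5, c=M2/2=-341/207, d=(M3−M2)/(6·3)=1025/3726, b=Δ2−h2·(2M2+M3)/6=469/414
seg 3: a=1, c=M3/2=343/414, d=(M4−M3)/(6·3)=-343/3726, b=Δ3−h3·(2M3+M4)/6=-274/207
t_q=1 → seg 0, τ=1; S=4+-910/207·τ+0·τ²+289/828·τ³=-13/276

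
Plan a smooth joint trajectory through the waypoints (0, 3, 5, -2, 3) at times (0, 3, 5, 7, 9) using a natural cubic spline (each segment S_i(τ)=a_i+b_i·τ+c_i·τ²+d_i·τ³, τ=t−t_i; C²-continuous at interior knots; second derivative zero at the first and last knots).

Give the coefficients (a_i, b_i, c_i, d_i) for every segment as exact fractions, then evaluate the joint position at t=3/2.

  seg 0: a=0 b=35/71 c=0 d=4/71
  seg 1: a=3 b=143/71 c=36/71 d=-36/71
  seg 2: a=5 b=-145/71 c=-180/71 d=513/568
  seg 3: a=-2 b=-191/142 c=819/284 d=-273/568
S(3/2) = 66/71

Δ: Δ0=1, Δ1=1, Δ2=-7/2, Δ3=5/2
row 1: diag=10, rhs=0; c'=1/5, d'=0
row 2: denom=8−2·1/5=38/5; d'=(-27−2·0)/(38/5)=-135/38
row 3: denom=8−2·5/19=142/19; d'=(36−2·-135/38)/(142/19)=819/142
back: M3=819/142
back: M2=-135/38−5/19·819/142=-360/71
back: M1=0−1/5·-360/71=72/71
M: M0=0, M1=72/71, M2=-360/71, M3=819/142, M4=0
seg 0: a=0, c=M0/2=0, d=(M1−M0)/(6·3)=4/71, b=Δ0−h0·(2M0+M1)/6=35/71
seg 1: a=3, c=M1/2=36/71, d=(M2−M1)/(6·2)=-36/71, b=Δ1−h1·(2M1+M2)/6=143/71
seg 2: a=5, c=M2/2=-180/71, d=(M3−M2)/(6·2)=513/568, b=Δ2−h2·(2M2+M3)/6=-145/71
seg 3: a=-2, c=M3/2=819/284, d=(M4−M3)/(6·2)=-273/568, b=Δ3−h3·(2M3+M4)/6=-191/142
t_q=3/2 → seg 0, τ=3/2; S=0+35/71·τ+0·τ²+4/71·τ³=66/71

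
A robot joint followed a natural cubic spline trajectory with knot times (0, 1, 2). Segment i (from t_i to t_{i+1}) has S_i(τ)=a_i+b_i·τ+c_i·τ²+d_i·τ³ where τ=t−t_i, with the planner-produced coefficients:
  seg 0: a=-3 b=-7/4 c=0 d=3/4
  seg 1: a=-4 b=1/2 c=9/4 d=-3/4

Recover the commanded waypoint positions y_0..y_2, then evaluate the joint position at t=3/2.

y_0=-3 y_1=-4 y_2=-2
S(3/2) = -105/32

y_0 = S_0(0) = a_0 = -3
y_1 = S_1(0) = a_1 = -4
y_2 = S_1(1) = -2
t_q=3/2 is in segment 1 (τ=1/2); S_1(τ)=-105/32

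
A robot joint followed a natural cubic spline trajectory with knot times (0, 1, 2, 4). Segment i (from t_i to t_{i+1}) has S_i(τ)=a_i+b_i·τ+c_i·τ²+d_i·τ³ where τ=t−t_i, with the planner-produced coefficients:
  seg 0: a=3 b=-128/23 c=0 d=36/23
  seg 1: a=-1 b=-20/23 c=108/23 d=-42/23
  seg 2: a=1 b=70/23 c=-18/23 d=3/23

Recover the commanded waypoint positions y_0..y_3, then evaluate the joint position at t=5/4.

y_0=3 y_1=-1 y_2=1 y_3=5
S(5/4) = -701/736

y_0 = S_0(0) = a_0 = 3
y_1 = S_1(0) = a_1 = -1
y_2 = S_2(0) = a_2 = 1
y_3 = S_2(2) = 5
t_q=5/4 is in segment 1 (τ=1/4); S_1(τ)=-701/736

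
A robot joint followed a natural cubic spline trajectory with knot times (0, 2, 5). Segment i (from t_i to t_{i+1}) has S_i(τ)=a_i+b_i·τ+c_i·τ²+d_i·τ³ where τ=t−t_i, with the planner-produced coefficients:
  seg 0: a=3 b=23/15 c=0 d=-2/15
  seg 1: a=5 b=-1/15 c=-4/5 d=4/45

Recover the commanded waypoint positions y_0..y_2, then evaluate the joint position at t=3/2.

y_0=3 y_1=5 y_2=0
S(3/2) = 97/20

y_0 = S_0(0) = a_0 = 3
y_1 = S_1(0) = a_1 = 5
y_2 = S_1(3) = 0
t_q=3/2 is in segment 0 (τ=3/2); S_0(τ)=97/20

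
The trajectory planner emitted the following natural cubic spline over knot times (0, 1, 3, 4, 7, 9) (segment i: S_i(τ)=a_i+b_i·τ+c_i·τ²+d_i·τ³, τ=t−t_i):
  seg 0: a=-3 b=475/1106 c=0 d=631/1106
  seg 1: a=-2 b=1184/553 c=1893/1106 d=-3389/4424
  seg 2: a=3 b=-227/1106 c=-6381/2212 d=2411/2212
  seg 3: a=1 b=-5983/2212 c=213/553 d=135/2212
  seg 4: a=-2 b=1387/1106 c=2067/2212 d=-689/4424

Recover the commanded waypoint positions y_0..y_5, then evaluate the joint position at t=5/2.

y_0 = S_0(0) = a_0 = -3
y_1 = S_1(0) = a_1 = -2
y_2 = S_2(0) = a_2 = 3
y_3 = S_3(0) = a_3 = 1
y_4 = S_4(0) = a_4 = -2
y_5 = S_4(2) = 3
t_q=5/2 is in segment 1 (τ=3/2); S_1(τ)=87673/35392

y_0=-3 y_1=-2 y_2=3 y_3=1 y_4=-2 y_5=3
S(5/2) = 87673/35392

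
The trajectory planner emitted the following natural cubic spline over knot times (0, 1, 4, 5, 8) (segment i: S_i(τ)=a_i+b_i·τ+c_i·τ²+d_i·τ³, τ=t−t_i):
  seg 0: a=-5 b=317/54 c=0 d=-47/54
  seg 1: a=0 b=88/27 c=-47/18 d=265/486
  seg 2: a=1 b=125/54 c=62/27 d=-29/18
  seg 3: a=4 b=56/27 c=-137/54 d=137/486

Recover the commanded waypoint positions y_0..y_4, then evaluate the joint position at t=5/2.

y_0 = S_0(0) = a_0 = -5
y_1 = S_1(0) = a_1 = 0
y_2 = S_2(0) = a_2 = 1
y_3 = S_3(0) = a_3 = 4
y_4 = S_3(3) = -5
t_q=5/2 is in segment 1 (τ=3/2); S_1(τ)=41/48

y_0=-5 y_1=0 y_2=1 y_3=4 y_4=-5
S(5/2) = 41/48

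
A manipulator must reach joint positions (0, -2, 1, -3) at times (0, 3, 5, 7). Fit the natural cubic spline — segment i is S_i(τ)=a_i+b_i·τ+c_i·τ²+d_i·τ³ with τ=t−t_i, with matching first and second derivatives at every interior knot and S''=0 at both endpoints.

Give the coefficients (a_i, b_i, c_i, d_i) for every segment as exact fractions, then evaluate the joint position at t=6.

  seg 0: a=0 b=-371/228 c=0 d=73/684
  seg 1: a=-2 b=143/114 c=73/76 d=-191/456
  seg 2: a=1 b=4/57 c=-59/38 d=59/228
S(6) = -17/76

Δ: Δ0=-2/3, Δ1=3/2, Δ2=-2
row 1: diag=10, rhs=13; c'=1/5, d'=13/10
row 2: denom=8−2·1/5=38/5; d'=(-21−2·13/10)/(38/5)=-59/19
back: M2=-59/19
back: M1=13/10−1/5·-59/19=73/38
M: M0=0, M1=73/38, M2=-59/19, M3=0
seg 0: a=0, c=M0/2=0, d=(M1−M0)/(6·3)=73/684, b=Δ0−h0·(2M0+M1)/6=-371/228
seg 1: a=-2, c=M1/2=73/76, d=(M2−M1)/(6·2)=-191/456, b=Δ1−h1·(2M1+M2)/6=143/114
seg 2: a=1, c=M2/2=-59/38, d=(M3−M2)/(6·2)=59/228, b=Δ2−h2·(2M2+M3)/6=4/57
t_q=6 → seg 2, τ=1; S=1+4/57·τ+-59/38·τ²+59/228·τ³=-17/76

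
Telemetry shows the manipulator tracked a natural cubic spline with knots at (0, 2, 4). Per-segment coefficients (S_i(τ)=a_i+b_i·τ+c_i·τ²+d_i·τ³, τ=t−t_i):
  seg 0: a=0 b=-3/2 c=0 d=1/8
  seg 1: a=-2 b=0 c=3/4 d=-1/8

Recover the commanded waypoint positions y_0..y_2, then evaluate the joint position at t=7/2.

y_0 = S_0(0) = a_0 = 0
y_1 = S_1(0) = a_1 = -2
y_2 = S_1(2) = 0
t_q=7/2 is in segment 1 (τ=3/2); S_1(τ)=-47/64

y_0=0 y_1=-2 y_2=0
S(7/2) = -47/64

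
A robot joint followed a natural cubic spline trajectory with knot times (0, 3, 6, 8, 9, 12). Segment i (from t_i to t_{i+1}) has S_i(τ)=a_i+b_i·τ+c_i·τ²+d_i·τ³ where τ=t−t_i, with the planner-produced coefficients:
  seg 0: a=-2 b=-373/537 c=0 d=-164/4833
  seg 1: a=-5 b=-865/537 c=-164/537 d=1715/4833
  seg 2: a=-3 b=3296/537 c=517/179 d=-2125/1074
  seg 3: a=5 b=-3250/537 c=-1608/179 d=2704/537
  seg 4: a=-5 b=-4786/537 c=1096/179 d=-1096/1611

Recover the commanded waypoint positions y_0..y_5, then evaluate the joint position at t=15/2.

y_0 = S_0(0) = a_0 = -2
y_1 = S_1(0) = a_1 = -5
y_2 = S_2(0) = a_2 = -3
y_3 = S_3(0) = a_3 = 5
y_4 = S_4(0) = a_4 = -5
y_5 = S_4(3) = 5
t_q=15/2 is in segment 2 (τ=3/2); S_2(τ)=17263/2864

y_0=-2 y_1=-5 y_2=-3 y_3=5 y_4=-5 y_5=5
S(15/2) = 17263/2864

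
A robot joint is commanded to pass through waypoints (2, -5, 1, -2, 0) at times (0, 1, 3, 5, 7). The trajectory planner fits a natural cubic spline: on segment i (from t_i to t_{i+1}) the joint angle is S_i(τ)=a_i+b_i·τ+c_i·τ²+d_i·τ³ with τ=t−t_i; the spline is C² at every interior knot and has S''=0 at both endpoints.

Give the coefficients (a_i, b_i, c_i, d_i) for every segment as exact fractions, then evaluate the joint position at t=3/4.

  seg 0: a=2 b=-1489/164 c=0 d=341/164
  seg 1: a=-5 b=-233/82 c=1023/164 d=-68/41
  seg 2: a=1 b=181/82 c=-609/164 d=305/328
  seg 3: a=-2 b=-61/41 c=153/82 d=-51/164
S(3/4) = -41273/10496

Δ: Δ0=-7, Δ1=3, Δ2=-3/2, Δ3=1
row 1: diag=6, rhs=60; c'=1/3, d'=10
row 2: denom=8−2·1/3=22/3; d'=(-27−2·10)/(22/3)=-141/22
row 3: denom=8−2·3/11=82/11; d'=(15−2·-141/22)/(82/11)=153/41
back: M3=153/41
back: M2=-141/22−3/11·153/41=-609/82
back: M1=10−1/3·-609/82=1023/82
M: M0=0, M1=1023/82, M2=-609/82, M3=153/41, M4=0
seg 0: a=2, c=M0/2=0, d=(M1−M0)/(6·1)=341/164, b=Δ0−h0·(2M0+M1)/6=-1489/164
seg 1: a=-5, c=M1/2=1023/164, d=(M2−M1)/(6·2)=-68/41, b=Δ1−h1·(2M1+M2)/6=-233/82
seg 2: a=1, c=M2/2=-609/164, d=(M3−M2)/(6·2)=305/328, b=Δ2−h2·(2M2+M3)/6=181/82
seg 3: a=-2, c=M3/2=153/82, d=(M4−M3)/(6·2)=-51/164, b=Δ3−h3·(2M3+M4)/6=-61/41
t_q=3/4 → seg 0, τ=3/4; S=2+-1489/164·τ+0·τ²+341/164·τ³=-41273/10496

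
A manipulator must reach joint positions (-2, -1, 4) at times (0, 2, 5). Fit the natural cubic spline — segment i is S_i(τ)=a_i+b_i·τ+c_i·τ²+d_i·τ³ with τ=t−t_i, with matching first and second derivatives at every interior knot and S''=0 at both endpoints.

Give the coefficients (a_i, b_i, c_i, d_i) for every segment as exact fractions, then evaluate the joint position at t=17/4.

  seg 0: a=-2 b=4/15 c=0 d=7/120
  seg 1: a=-1 b=29/30 c=7/20 d=-7/180
S(17/4) = 641/256

Δ: Δ0=1/2, Δ1=5/3
row 1: diag=10, rhs=7; c'=3/10, d'=7/10
back: M1=7/10
M: M0=0, M1=7/10, M2=0
seg 0: a=-2, c=M0/2=0, d=(M1−M0)/(6·2)=7/120, b=Δ0−h0·(2M0+M1)/6=4/15
seg 1: a=-1, c=M1/2=7/20, d=(M2−M1)/(6·3)=-7/180, b=Δ1−h1·(2M1+M2)/6=29/30
t_q=17/4 → seg 1, τ=9/4; S=-1+29/30·τ+7/20·τ²+-7/180·τ³=641/256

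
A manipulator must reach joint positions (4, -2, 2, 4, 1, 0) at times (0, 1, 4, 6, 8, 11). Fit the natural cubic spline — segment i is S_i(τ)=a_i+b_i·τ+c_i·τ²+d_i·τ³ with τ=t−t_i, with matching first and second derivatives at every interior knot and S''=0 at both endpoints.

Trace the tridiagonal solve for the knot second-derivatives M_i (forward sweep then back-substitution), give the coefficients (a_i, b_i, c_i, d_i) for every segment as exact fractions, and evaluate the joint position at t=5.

  seg 0: a=4 b=-8912/1269 c=0 d=1298/1269
  seg 1: a=-2 b=-5018/1269 c=1298/423 d=-4972/11421
  seg 2: a=2 b=3430/1269 c=-1078/1269 d=-5/5076
  seg 3: a=4 b=-299/423 c=-2171/2538 d=2329/10152
  seg 4: a=1 b=-3491/2538 c=2645/5076 d=-2645/45684
S(5) = 19555/5076

Δ: Δ0=-6, Δ1=4/3, Δ2=1, Δ3=-3/2, Δ4=-1/3
row 1: diag=8, rhs=44; c'=3/8, d'=11/2
row 2: denom=10−3·3/8=71/8; d'=(-2−3·11/2)/(71/8)=-148/71
row 3: denom=8−2·16/71=536/71; d'=(-15−2·-148/71)/(536/71)=-769/536
row 4: denom=10−2·71/268=1269/134; d'=(7−2·-769/536)/(1269/134)=2645/2538
back: M4=2645/2538
back: M3=-769/536−71/268·2645/2538=-2171/1269
back: M2=-148/71−16/71·-2171/1269=-2156/1269
back: M1=11/2−3/8·-2156/1269=2596/423
M: M0=0, M1=2596/423, M2=-2156/1269, M3=-2171/1269, M4=2645/2538, M5=0
seg 0: a=4, c=M0/2=0, d=(M1−M0)/(6·1)=1298/1269, b=Δ0−h0·(2M0+M1)/6=-8912/1269
seg 1: a=-2, c=M1/2=1298/423, d=(M2−M1)/(6·3)=-4972/11421, b=Δ1−h1·(2M1+M2)/6=-5018/1269
seg 2: a=2, c=M2/2=-1078/1269, d=(M3−M2)/(6·2)=-5/5076, b=Δ2−h2·(2M2+M3)/6=3430/1269
seg 3: a=4, c=M3/2=-2171/2538, d=(M4−M3)/(6·2)=2329/10152, b=Δ3−h3·(2M3+M4)/6=-299/423
seg 4: a=1, c=M4/2=2645/5076, d=(M5−M4)/(6·3)=-2645/45684, b=Δ4−h4·(2M4+M5)/6=-3491/2538
t_q=5 → seg 2, τ=1; S=2+3430/1269·τ+-1078/1269·τ²+-5/5076·τ³=19555/5076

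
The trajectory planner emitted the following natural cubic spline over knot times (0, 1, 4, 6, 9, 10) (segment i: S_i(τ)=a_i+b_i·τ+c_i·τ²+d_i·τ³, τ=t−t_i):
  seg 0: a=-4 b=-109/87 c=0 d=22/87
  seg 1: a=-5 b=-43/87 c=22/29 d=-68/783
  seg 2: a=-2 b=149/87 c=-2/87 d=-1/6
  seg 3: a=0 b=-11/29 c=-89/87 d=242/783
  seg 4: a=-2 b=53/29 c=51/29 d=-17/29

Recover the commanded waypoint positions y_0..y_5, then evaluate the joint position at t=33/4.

y_0=-4 y_1=-5 y_2=-2 y_3=0 y_4=-2 y_5=1
S(33/4) = -2331/928

y_0 = S_0(0) = a_0 = -4
y_1 = S_1(0) = a_1 = -5
y_2 = S_2(0) = a_2 = -2
y_3 = S_3(0) = a_3 = 0
y_4 = S_4(0) = a_4 = -2
y_5 = S_4(1) = 1
t_q=33/4 is in segment 3 (τ=9/4); S_3(τ)=-2331/928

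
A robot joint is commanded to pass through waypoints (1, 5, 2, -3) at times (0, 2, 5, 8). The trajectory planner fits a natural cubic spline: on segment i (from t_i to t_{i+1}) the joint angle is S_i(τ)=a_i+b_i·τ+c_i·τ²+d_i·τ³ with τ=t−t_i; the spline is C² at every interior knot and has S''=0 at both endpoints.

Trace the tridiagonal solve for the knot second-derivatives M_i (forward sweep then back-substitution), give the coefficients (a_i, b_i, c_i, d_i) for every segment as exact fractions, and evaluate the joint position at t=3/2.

Δ: Δ0=2, Δ1=-1, Δ2=-5/3
row 1: diag=10, rhs=-18; c'=3/10, d'=-9/5
row 2: denom=12−3·3/10=111/10; d'=(-4−3·-9/5)/(111/10)=14/111
back: M2=14/111
back: M1=-9/5−3/10·14/111=-68/37
M: M0=0, M1=-68/37, M2=14/111, M3=0
seg 0: a=1, c=M0/2=0, d=(M1−M0)/(6·2)=-17/111, b=Δ0−h0·(2M0+M1)/6=290/111
seg 1: a=5, c=M1/2=-34/37, d=(M2−M1)/(6·3)=109/999, b=Δ1−h1·(2M1+M2)/6=86/111
seg 2: a=2, c=M2/2=7/111, d=(M3−M2)/(6·3)=-7/999, b=Δ2−h2·(2M2+M3)/6=-199/111
t_q=3/2 → seg 0, τ=3/2; S=1+290/111·τ+0·τ²+-17/111·τ³=1303/296

  seg 0: a=1 b=290/111 c=0 d=-17/111
  seg 1: a=5 b=86/111 c=-34/37 d=109/999
  seg 2: a=2 b=-199/111 c=7/111 d=-7/999
S(3/2) = 1303/296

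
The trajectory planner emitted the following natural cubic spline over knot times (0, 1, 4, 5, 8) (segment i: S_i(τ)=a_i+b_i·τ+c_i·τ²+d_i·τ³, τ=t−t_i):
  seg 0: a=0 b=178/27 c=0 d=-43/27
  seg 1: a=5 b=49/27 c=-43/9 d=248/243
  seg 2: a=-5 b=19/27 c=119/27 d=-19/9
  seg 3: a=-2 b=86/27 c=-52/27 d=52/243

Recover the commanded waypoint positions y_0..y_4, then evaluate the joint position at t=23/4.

y_0 = S_0(0) = a_0 = 0
y_1 = S_1(0) = a_1 = 5
y_2 = S_2(0) = a_2 = -5
y_3 = S_3(0) = a_3 = -2
y_4 = S_3(3) = -4
t_q=23/4 is in segment 3 (τ=3/4); S_3(τ)=-29/48

y_0=0 y_1=5 y_2=-5 y_3=-2 y_4=-4
S(23/4) = -29/48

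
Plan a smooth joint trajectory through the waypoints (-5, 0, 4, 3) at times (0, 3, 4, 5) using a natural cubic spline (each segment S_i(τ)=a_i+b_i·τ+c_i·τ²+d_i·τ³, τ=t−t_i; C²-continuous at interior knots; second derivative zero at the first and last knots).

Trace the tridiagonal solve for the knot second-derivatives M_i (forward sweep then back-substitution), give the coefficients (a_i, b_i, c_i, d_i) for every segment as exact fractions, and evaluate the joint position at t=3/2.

  seg 0: a=-5 b=26/93 c=0 d=43/279
  seg 1: a=0 b=413/93 c=43/31 d=-170/93
  seg 2: a=4 b=161/93 c=-127/31 d=127/93
S(3/2) = -1007/248

Δ: Δ0=5/3, Δ1=4, Δ2=-1
row 1: diag=8, rhs=14; c'=1/8, d'=7/4
row 2: denom=4−1·1/8=31/8; d'=(-30−1·7/4)/(31/8)=-254/31
back: M2=-254/31
back: M1=7/4−1/8·-254/31=86/31
M: M0=0, M1=86/31, M2=-254/31, M3=0
seg 0: a=-5, c=M0/2=0, d=(M1−M0)/(6·3)=43/279, b=Δ0−h0·(2M0+M1)/6=26/93
seg 1: a=0, c=M1/2=43/31, d=(M2−M1)/(6·1)=-170/93, b=Δ1−h1·(2M1+M2)/6=413/93
seg 2: a=4, c=M2/2=-127/31, d=(M3−M2)/(6·1)=127/93, b=Δ2−h2·(2M2+M3)/6=161/93
t_q=3/2 → seg 0, τ=3/2; S=-5+26/93·τ+0·τ²+43/279·τ³=-1007/248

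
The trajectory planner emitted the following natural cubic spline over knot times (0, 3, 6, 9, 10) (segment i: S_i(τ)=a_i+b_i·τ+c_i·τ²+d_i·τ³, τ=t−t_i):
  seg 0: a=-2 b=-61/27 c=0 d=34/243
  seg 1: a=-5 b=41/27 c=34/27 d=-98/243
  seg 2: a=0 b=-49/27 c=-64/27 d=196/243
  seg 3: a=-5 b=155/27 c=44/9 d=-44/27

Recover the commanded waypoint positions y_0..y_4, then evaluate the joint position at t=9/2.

y_0 = S_0(0) = a_0 = -2
y_1 = S_1(0) = a_1 = -5
y_2 = S_2(0) = a_2 = 0
y_3 = S_3(0) = a_3 = -5
y_4 = S_3(1) = 4
t_q=9/2 is in segment 1 (τ=3/2); S_1(τ)=-5/4

y_0=-2 y_1=-5 y_2=0 y_3=-5 y_4=4
S(9/2) = -5/4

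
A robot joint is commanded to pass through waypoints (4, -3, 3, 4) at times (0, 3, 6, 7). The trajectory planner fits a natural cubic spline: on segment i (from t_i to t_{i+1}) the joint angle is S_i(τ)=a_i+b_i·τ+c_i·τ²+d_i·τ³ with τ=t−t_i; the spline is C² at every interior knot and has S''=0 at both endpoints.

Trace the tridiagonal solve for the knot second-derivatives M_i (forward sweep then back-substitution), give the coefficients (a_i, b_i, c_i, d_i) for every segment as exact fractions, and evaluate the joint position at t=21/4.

  seg 0: a=4 b=-316/87 c=0 d=113/783
  seg 1: a=-3 b=23/87 c=113/87 d=-188/783
  seg 2: a=3 b=137/87 c=-25/29 d=25/87
S(21/4) = 333/232

Δ: Δ0=-7/3, Δ1=2, Δ2=1
row 1: diag=12, rhs=26; c'=1/4, d'=13/6
row 2: denom=8−3·1/4=29/4; d'=(-6−3·13/6)/(29/4)=-50/29
back: M2=-50/29
back: M1=13/6−1/4·-50/29=226/87
M: M0=0, M1=226/87, M2=-50/29, M3=0
seg 0: a=4, c=M0/2=0, d=(M1−M0)/(6·3)=113/783, b=Δ0−h0·(2M0+M1)/6=-316/87
seg 1: a=-3, c=M1/2=113/87, d=(M2−M1)/(6·3)=-188/783, b=Δ1−h1·(2M1+M2)/6=23/87
seg 2: a=3, c=M2/2=-25/29, d=(M3−M2)/(6·1)=25/87, b=Δ2−h2·(2M2+M3)/6=137/87
t_q=21/4 → seg 1, τ=9/4; S=-3+23/87·τ+113/87·τ²+-188/783·τ³=333/232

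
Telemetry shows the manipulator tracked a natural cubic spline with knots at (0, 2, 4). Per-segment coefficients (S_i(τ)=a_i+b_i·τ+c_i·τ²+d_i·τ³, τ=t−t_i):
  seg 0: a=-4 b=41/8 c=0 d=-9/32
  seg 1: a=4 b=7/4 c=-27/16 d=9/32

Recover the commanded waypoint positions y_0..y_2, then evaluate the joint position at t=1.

y_0 = S_0(0) = a_0 = -4
y_1 = S_1(0) = a_1 = 4
y_2 = S_1(2) = 3
t_q=1 is in segment 0 (τ=1); S_0(τ)=27/32

y_0=-4 y_1=4 y_2=3
S(1) = 27/32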